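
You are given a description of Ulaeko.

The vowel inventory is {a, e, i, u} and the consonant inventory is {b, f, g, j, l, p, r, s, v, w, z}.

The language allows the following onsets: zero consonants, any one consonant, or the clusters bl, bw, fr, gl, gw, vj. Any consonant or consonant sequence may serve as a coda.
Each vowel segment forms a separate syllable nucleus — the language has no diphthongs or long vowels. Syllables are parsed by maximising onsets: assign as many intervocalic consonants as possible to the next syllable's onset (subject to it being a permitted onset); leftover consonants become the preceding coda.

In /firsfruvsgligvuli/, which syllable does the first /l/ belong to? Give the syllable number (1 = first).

Nuclei (vowels): i, u, i, u, i → 5 syllables.
V1 /i/ – V2 /u/: /rsfr/ — longest licit onset from the right is /fr/, leaving /rs/ as coda.
V2 /u/ – V3 /i/: /vsgl/ — longest licit onset from the right is /gl/, leaving /vs/ as coda.
V3 /i/ – V4 /u/: /gv/ splits as /g/ + /v/ (/v/ is the longest suffix that is a licit onset).
V4 /u/ – V5 /i/: /l/ → onset of the next syllable (single consonants are always licit onsets).
Syllabification: firs.fruvs.glig.vu.li.
The first /l/ is in the onset of syllable 3 (/glig/).

3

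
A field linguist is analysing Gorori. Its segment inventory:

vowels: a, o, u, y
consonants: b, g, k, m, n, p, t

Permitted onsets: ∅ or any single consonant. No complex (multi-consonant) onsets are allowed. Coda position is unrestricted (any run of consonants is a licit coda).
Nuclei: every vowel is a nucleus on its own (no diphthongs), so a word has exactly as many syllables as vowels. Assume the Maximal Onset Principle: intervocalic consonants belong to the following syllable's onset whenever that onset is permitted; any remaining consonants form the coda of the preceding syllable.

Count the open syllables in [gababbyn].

1

The vowels are a, a, y — 3 nuclei, so 3 syllables.
/a…a/ gap (V1→V2): /b/ → onset of the next syllable (single consonants are always licit onsets).
/a…y/ gap (V2→V3): cluster /bb/ — the longest permitted-onset suffix is /b/; onset = /b/, preceding coda = /b/.
Putting it together: ga.bab.byn.
Classifying each syllable: /ga/ (open), /bab/ (closed), /byn/ (closed).
Open syllables: 1.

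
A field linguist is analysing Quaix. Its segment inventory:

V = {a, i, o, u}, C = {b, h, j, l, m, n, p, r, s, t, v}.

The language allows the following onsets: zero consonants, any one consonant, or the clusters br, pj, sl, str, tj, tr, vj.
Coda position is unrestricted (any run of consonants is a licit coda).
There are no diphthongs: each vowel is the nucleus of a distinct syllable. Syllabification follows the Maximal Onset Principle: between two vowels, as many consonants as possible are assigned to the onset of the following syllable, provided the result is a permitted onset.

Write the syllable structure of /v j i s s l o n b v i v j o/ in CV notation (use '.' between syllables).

Vowels present: i, o, i, o; each is a nucleus, giving 4 syllables.
Between /i/ (V1) and /o/ (V2): /ssl/; trying suffixes from longest down, /sl/ is the first permitted one, so coda /s/ | onset /sl/.
Between /o/ (V2) and /i/ (V3): /nbv/ splits as /nb/ + /v/ (/v/ is the longest suffix that is a licit onset).
Between /i/ (V3) and /o/ (V4): /vj/ — entire cluster is a permitted onset → onset /vj/, coda ∅.
Result: vjis.slonb.vi.vjo.
Mapping each syllable to C/V: /vjis/ → CCVC, /slonb/ → CCVCC, /vi/ → CV, /vjo/ → CCV.

CCVC.CCVCC.CV.CCV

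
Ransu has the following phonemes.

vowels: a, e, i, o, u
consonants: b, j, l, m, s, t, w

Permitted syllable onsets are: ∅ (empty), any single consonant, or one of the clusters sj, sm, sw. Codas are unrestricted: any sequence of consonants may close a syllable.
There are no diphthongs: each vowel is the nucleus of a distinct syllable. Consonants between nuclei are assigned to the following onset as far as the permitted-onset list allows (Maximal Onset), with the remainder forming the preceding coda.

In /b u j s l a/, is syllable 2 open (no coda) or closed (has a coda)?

open

Vowels present: u, a; each is a nucleus, giving 2 syllables.
/u…a/ gap (V1→V2): cluster /jsl/ — the longest permitted-onset suffix is /l/; onset = /l/, preceding coda = /js/.
Result: bujs.la.
Syllable 2 is /la/; it ends in its nucleus with no coda, so it is open.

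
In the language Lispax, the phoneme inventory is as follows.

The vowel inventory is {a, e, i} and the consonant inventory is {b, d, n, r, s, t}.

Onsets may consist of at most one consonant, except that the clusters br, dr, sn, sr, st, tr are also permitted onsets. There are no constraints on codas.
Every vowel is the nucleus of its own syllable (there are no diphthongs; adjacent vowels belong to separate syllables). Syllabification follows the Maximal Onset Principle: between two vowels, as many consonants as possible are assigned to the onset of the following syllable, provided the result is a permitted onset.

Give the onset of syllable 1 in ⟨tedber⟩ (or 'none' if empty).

Nuclei (vowels): e, e → 2 syllables.
/e…e/ gap (V1→V2): cluster /db/ — the longest permitted-onset suffix is /b/; onset = /b/, preceding coda = /d/.
Result: ted.ber.
Syllable 1 is /ted/: onset /t/, nucleus /e/, coda /d/.

t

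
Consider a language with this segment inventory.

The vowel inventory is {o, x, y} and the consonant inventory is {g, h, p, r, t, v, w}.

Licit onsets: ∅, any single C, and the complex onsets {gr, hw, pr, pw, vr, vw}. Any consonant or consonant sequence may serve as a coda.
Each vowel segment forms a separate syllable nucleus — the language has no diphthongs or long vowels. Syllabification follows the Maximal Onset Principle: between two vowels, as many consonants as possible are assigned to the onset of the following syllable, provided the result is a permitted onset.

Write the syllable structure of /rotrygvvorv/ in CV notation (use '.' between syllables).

CVC.CVCC.CVCC

Nuclei (vowels): o, y, o → 3 syllables.
/o…y/ gap (V1→V2): cluster /tr/ — the longest permitted-onset suffix is /r/; onset = /r/, preceding coda = /t/.
/y…o/ gap (V2→V3): /gvv/; trying suffixes from longest down, /v/ is the first permitted one, so coda /gv/ | onset /v/.
Syllabification: rot.rygv.vorv.
Mapping each syllable to C/V: /rot/ → CVC, /rygv/ → CVCC, /vorv/ → CVCC.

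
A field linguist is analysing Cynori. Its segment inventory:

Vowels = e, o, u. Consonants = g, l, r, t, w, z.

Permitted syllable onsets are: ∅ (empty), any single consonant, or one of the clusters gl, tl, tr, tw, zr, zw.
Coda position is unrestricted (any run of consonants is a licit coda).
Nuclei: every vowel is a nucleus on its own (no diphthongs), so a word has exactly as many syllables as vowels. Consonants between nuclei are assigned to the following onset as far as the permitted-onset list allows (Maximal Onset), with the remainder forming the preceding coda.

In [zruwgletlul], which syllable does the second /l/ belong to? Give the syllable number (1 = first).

3

Vowels present: u, e, u; each is a nucleus, giving 3 syllables.
/u…e/ gap (V1→V2): /wgl/; trying suffixes from longest down, /gl/ is the first permitted one, so coda /w/ | onset /gl/.
/e…u/ gap (V2→V3): cluster /tl/ — /tl/ is itself a permitted onset, so the whole cluster goes right; preceding coda = ∅.
Putting it together: zruw.gle.tlul.
The second /l/ is in the onset of syllable 3 (/tlul/).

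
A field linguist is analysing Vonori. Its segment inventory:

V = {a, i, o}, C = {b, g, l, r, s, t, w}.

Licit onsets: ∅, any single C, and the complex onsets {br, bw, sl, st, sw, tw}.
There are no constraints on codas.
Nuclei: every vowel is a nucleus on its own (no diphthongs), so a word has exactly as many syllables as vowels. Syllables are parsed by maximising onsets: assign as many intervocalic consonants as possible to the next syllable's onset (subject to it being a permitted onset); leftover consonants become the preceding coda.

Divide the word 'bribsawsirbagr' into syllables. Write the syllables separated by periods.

Nuclei (vowels): i, a, i, a → 4 syllables.
Between /i/ (V1) and /a/ (V2): /bs/ — longest licit onset from the right is /s/, leaving /b/ as coda.
Between /a/ (V2) and /i/ (V3): /ws/; trying suffixes from longest down, /s/ is the first permitted one, so coda /w/ | onset /s/.
Between /i/ (V3) and /a/ (V4): cluster /rb/ — the longest permitted-onset suffix is /b/; onset = /b/, preceding coda = /r/.

brib.saw.sir.bagr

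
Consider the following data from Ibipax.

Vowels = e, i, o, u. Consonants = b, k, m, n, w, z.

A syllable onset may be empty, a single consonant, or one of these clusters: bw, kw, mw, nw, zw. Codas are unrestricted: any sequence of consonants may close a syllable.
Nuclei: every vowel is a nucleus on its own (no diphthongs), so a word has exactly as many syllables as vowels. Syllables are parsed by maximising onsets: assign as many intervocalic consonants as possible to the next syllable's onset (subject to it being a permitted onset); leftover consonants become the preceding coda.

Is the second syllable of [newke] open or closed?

Vowels present: e, e; each is a nucleus, giving 2 syllables.
/e…e/ gap (V1→V2): /wk/ splits as /w/ + /k/ (/k/ is the longest suffix that is a licit onset).
Result: new.ke.
Syllable 2 is /ke/; it ends in its nucleus with no coda, so it is open.

open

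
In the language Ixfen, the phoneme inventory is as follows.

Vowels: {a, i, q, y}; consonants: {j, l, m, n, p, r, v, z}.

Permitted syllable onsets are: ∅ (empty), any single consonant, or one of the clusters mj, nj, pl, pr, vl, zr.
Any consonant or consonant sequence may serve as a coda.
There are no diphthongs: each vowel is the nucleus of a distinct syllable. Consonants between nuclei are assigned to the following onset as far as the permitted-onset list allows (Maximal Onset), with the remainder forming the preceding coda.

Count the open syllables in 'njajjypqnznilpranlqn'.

Vowels present: a, y, q, i, a, q; each is a nucleus, giving 6 syllables.
Between /a/ (V1) and /y/ (V2): /jj/ splits as /j/ + /j/ (/j/ is the longest suffix that is a licit onset).
Between /y/ (V2) and /q/ (V3): just /p/ — single C goes to the following onset.
Between /q/ (V3) and /i/ (V4): /nzn/ — longest licit onset from the right is /n/, leaving /nz/ as coda.
Between /i/ (V4) and /a/ (V5): /lpr/ splits as /l/ + /pr/ (/pr/ is the longest suffix that is a licit onset).
Between /a/ (V5) and /q/ (V6): /nl/; trying suffixes from longest down, /l/ is the first permitted one, so coda /n/ | onset /l/.
So the parse is njaj.jy.pqnz.nil.pran.lqn.
Classifying each syllable: /njaj/ (closed), /jy/ (open), /pqnz/ (closed), /nil/ (closed), /pran/ (closed), /lqn/ (closed).
Open syllables: 1.

1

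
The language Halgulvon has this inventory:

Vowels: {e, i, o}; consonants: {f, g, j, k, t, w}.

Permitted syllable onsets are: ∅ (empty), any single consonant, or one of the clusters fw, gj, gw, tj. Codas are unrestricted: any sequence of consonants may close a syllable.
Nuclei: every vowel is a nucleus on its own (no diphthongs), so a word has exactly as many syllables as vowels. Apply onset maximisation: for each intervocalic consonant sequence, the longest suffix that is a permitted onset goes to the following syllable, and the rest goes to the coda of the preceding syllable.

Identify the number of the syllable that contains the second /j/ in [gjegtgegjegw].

Vowels present: e, e, e; each is a nucleus, giving 3 syllables.
Between /e/ (V1) and /e/ (V2): /gtg/ — longest licit onset from the right is /g/, leaving /gt/ as coda.
Between /e/ (V2) and /e/ (V3): /gj/ is a licit onset in full, so it all attaches to the next syllable.
Putting it together: gjegt.ge.gjegw.
The second /j/ is in the onset of syllable 3 (/gjegw/).

3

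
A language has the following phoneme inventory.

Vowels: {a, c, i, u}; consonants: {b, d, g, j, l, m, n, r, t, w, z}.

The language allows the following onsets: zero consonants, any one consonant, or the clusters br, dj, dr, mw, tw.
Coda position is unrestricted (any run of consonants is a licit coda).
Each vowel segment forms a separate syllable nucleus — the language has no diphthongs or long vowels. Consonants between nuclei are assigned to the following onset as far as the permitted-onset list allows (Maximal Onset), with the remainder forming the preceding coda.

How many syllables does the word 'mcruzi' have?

3

Nuclei (vowels): c, u, i → 3 syllables.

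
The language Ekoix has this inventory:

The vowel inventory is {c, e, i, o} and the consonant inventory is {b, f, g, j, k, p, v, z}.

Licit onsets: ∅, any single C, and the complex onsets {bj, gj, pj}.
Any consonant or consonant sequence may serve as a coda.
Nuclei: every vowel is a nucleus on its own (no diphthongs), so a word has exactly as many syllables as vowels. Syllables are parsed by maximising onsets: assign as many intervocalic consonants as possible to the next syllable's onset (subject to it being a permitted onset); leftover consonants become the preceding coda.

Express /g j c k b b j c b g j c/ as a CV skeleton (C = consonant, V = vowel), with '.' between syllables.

Nuclei (vowels): c, c, c → 3 syllables.
V1 /c/ – V2 /c/: /kbbj/ splits as /kb/ + /bj/ (/bj/ is the longest suffix that is a licit onset).
V2 /c/ – V3 /c/: /bgj/ splits as /b/ + /gj/ (/gj/ is the longest suffix that is a licit onset).
So the parse is gjckb.bjcb.gjc.
Mapping each syllable to C/V: /gjckb/ → CCVCC, /bjcb/ → CCVC, /gjc/ → CCV.

CCVCC.CCVC.CCV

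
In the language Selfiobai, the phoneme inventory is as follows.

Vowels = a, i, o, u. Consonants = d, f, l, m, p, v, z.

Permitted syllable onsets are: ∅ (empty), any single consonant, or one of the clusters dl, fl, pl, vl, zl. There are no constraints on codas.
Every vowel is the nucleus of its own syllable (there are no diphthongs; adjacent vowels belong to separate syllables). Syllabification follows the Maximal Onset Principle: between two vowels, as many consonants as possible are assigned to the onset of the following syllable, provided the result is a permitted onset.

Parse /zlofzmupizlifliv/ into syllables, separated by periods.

zlofz.mu.pi.zli.fliv

Nuclei (vowels): o, u, i, i, i → 5 syllables.
/o…u/ gap (V1→V2): /fzm/ splits as /fz/ + /m/ (/m/ is the longest suffix that is a licit onset).
/u…i/ gap (V2→V3): just /p/ — single C goes to the following onset.
/i…i/ gap (V3→V4): cluster /zl/ — /zl/ is itself a permitted onset, so the whole cluster goes right; preceding coda = ∅.
/i…i/ gap (V4→V5): cluster /fl/ — /fl/ is itself a permitted onset, so the whole cluster goes right; preceding coda = ∅.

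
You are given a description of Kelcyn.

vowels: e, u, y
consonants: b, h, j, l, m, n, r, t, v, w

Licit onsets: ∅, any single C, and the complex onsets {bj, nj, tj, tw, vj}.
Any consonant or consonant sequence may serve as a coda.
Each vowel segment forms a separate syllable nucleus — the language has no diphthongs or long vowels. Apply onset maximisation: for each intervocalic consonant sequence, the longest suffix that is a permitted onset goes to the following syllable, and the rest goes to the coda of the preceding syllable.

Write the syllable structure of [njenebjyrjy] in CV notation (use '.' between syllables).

CCV.CV.CCVC.CV

The vowels are e, e, y, y — 4 nuclei, so 4 syllables.
Between /e/ (V1) and /e/ (V2): /n/ is a single consonant, so it becomes the next onset.
Between /e/ (V2) and /y/ (V3): /bj/ — entire cluster is a permitted onset → onset /bj/, coda ∅.
Between /y/ (V3) and /y/ (V4): /rj/ splits as /r/ + /j/ (/j/ is the longest suffix that is a licit onset).
Result: nje.ne.bjyr.jy.
Mapping each syllable to C/V: /nje/ → CCV, /ne/ → CV, /bjyr/ → CCVC, /jy/ → CV.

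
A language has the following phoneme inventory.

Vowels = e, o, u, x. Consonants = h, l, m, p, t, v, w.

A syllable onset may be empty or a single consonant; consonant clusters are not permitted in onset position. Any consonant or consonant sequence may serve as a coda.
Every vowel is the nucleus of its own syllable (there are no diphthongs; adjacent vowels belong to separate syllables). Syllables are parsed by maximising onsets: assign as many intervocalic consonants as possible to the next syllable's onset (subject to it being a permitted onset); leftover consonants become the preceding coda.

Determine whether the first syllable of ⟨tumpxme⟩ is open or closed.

Nuclei (vowels): u, x, e → 3 syllables.
V1 /u/ – V2 /x/: /mp/ — longest licit onset from the right is /p/, leaving /m/ as coda.
V2 /x/ – V3 /e/: /m/ → onset of the next syllable (single consonants are always licit onsets).
Result: tum.px.me.
Syllable 1 is /tum/ with coda /m/, so it is closed.

closed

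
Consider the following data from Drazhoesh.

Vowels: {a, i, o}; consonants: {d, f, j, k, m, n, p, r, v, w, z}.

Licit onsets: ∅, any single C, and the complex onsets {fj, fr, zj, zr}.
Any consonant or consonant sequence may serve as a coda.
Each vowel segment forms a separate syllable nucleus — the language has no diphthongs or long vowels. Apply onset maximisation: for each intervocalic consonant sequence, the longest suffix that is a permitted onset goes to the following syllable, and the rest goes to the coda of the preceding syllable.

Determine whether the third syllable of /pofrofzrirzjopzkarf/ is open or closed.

closed

Vowels present: o, o, i, o, a; each is a nucleus, giving 5 syllables.
V1 /o/ – V2 /o/: /fr/ — entire cluster is a permitted onset → onset /fr/, coda ∅.
V2 /o/ – V3 /i/: /fzr/ splits as /f/ + /zr/ (/zr/ is the longest suffix that is a licit onset).
V3 /i/ – V4 /o/: /rzj/ — longest licit onset from the right is /zj/, leaving /r/ as coda.
V4 /o/ – V5 /a/: /pzk/ splits as /pz/ + /k/ (/k/ is the longest suffix that is a licit onset).
Result: po.frof.zrir.zjopz.karf.
Syllable 3 is /zrir/ with coda /r/, so it is closed.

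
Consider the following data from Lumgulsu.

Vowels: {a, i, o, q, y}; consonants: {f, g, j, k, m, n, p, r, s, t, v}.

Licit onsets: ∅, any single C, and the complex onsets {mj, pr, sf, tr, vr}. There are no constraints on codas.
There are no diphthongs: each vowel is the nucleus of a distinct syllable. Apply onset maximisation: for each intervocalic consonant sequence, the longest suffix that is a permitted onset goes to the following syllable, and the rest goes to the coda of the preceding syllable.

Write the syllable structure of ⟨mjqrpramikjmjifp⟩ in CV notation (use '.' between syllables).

The vowels are q, a, i, i — 4 nuclei, so 4 syllables.
V1 /q/ – V2 /a/: /rpr/ — longest licit onset from the right is /pr/, leaving /r/ as coda.
V2 /a/ – V3 /i/: just /m/ — single C goes to the following onset.
V3 /i/ – V4 /i/: cluster /kjmj/ — the longest permitted-onset suffix is /mj/; onset = /mj/, preceding coda = /kj/.
Syllabification: mjqr.pra.mikj.mjifp.
Mapping each syllable to C/V: /mjqr/ → CCVC, /pra/ → CCV, /mikj/ → CVCC, /mjifp/ → CCVCC.

CCVC.CCV.CVCC.CCVCC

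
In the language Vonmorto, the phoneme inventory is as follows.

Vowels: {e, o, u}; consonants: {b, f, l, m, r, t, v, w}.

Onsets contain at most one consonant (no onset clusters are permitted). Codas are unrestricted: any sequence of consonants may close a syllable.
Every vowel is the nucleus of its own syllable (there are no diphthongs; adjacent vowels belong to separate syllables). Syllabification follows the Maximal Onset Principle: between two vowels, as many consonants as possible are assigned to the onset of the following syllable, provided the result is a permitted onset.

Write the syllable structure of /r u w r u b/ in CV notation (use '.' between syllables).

CVC.CVC

Nuclei (vowels): u, u → 2 syllables.
Between /u/ (V1) and /u/ (V2): /wr/; trying suffixes from longest down, /r/ is the first permitted one, so coda /w/ | onset /r/.
Result: ruw.rub.
Mapping each syllable to C/V: /ruw/ → CVC, /rub/ → CVC.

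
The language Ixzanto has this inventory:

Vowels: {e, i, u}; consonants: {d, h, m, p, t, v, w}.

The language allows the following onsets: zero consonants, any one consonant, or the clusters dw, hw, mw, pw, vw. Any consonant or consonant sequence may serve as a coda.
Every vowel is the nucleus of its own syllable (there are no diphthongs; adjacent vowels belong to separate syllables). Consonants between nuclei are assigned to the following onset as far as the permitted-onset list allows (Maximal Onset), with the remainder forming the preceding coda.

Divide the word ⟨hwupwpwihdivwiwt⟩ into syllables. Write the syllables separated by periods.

hwupw.pwih.di.vwiwt

The vowels are u, i, i, i — 4 nuclei, so 4 syllables.
/u…i/ gap (V1→V2): /pwpw/ — longest licit onset from the right is /pw/, leaving /pw/ as coda.
/i…i/ gap (V2→V3): cluster /hd/ — the longest permitted-onset suffix is /d/; onset = /d/, preceding coda = /h/.
/i…i/ gap (V3→V4): /vw/ is a licit onset in full, so it all attaches to the next syllable.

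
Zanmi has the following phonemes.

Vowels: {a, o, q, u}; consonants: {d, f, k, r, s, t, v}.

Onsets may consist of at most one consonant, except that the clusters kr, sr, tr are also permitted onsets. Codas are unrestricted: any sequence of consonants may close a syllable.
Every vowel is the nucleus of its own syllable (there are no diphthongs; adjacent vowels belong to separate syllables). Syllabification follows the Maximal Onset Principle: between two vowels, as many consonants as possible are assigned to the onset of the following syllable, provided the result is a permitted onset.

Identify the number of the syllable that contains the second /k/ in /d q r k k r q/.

Vowels present: q, q; each is a nucleus, giving 2 syllables.
V1 /q/ – V2 /q/: /rkkr/ — longest licit onset from the right is /kr/, leaving /rk/ as coda.
So the parse is dqrk.krq.
The second /k/ is in the onset of syllable 2 (/krq/).

2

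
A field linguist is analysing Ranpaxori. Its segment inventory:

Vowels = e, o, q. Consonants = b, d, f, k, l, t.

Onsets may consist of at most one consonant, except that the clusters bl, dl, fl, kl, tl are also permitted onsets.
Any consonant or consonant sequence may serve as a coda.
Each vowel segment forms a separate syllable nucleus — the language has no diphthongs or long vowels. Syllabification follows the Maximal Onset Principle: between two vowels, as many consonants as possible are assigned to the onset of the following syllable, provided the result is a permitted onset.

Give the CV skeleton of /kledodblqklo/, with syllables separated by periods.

CCV.CVC.CCV.CCV

Nuclei (vowels): e, o, q, o → 4 syllables.
V1 /e/ – V2 /o/: /d/ → onset of the next syllable (single consonants are always licit onsets).
V2 /o/ – V3 /q/: /dbl/; trying suffixes from longest down, /bl/ is the first permitted one, so coda /d/ | onset /bl/.
V3 /q/ – V4 /o/: cluster /kl/ — /kl/ is itself a permitted onset, so the whole cluster goes right; preceding coda = ∅.
So the parse is kle.dod.blq.klo.
Mapping each syllable to C/V: /kle/ → CCV, /dod/ → CVC, /blq/ → CCV, /klo/ → CCV.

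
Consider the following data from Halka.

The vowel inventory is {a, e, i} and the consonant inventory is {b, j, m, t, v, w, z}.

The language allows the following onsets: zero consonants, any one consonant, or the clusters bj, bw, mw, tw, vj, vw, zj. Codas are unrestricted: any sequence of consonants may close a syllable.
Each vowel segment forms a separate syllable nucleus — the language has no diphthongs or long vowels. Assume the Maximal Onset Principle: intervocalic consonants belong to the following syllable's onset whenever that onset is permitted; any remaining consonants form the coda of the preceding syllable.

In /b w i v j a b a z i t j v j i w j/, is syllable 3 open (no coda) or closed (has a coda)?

open

Vowels present: i, a, a, i, i; each is a nucleus, giving 5 syllables.
Between /i/ (V1) and /a/ (V2): cluster /vj/ — /vj/ is itself a permitted onset, so the whole cluster goes right; preceding coda = ∅.
Between /a/ (V2) and /a/ (V3): /b/ is a single consonant, so it becomes the next onset.
Between /a/ (V3) and /i/ (V4): /z/ is a single consonant, so it becomes the next onset.
Between /i/ (V4) and /i/ (V5): /tjvj/ — longest licit onset from the right is /vj/, leaving /tj/ as coda.
So the parse is bwi.vja.ba.zitj.vjiwj.
Syllable 3 is /ba/; it ends in its nucleus with no coda, so it is open.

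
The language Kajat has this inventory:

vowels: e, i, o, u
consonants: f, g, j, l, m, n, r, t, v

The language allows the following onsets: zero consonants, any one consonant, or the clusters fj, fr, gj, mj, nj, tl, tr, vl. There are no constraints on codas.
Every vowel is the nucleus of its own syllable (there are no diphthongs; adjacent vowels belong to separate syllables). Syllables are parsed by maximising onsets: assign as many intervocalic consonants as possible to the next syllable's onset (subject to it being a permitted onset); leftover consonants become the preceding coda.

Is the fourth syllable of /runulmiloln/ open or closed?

closed

The vowels are u, u, i, o — 4 nuclei, so 4 syllables.
V1 /u/ – V2 /u/: just /n/ — single C goes to the following onset.
V2 /u/ – V3 /i/: /lm/ splits as /l/ + /m/ (/m/ is the longest suffix that is a licit onset).
V3 /i/ – V4 /o/: just /l/ — single C goes to the following onset.
Putting it together: ru.nul.mi.loln.
Syllable 4 is /loln/ with coda /ln/, so it is closed.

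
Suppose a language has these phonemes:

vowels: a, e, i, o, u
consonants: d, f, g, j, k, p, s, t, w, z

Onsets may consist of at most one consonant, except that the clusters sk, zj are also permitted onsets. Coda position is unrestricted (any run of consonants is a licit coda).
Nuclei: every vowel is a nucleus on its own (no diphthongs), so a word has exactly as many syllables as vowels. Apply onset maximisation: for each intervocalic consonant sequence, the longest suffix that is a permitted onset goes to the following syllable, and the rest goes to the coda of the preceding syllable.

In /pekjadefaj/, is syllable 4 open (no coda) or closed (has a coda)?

closed

The vowels are e, a, e, a — 4 nuclei, so 4 syllables.
/e…a/ gap (V1→V2): /kj/; trying suffixes from longest down, /j/ is the first permitted one, so coda /k/ | onset /j/.
/a…e/ gap (V2→V3): /d/ is a single consonant, so it becomes the next onset.
/e…a/ gap (V3→V4): just /f/ — single C goes to the following onset.
Putting it together: pek.ja.de.faj.
Syllable 4 is /faj/ with coda /j/, so it is closed.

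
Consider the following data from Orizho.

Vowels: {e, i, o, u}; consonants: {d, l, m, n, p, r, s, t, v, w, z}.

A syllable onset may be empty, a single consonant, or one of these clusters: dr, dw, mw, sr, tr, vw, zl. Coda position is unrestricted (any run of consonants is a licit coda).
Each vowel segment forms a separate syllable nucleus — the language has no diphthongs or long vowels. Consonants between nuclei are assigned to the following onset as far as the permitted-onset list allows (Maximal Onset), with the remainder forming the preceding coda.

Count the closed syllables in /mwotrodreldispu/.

2

Nuclei (vowels): o, o, e, i, u → 5 syllables.
Between /o/ (V1) and /o/ (V2): /tr/ is a licit onset in full, so it all attaches to the next syllable.
Between /o/ (V2) and /e/ (V3): cluster /dr/ — /dr/ is itself a permitted onset, so the whole cluster goes right; preceding coda = ∅.
Between /e/ (V3) and /i/ (V4): cluster /ld/ — the longest permitted-onset suffix is /d/; onset = /d/, preceding coda = /l/.
Between /i/ (V4) and /u/ (V5): /sp/ splits as /s/ + /p/ (/p/ is the longest suffix that is a licit onset).
Result: mwo.tro.drel.dis.pu.
Classifying each syllable: /mwo/ (open), /tro/ (open), /drel/ (closed), /dis/ (closed), /pu/ (open).
Closed syllables: 2.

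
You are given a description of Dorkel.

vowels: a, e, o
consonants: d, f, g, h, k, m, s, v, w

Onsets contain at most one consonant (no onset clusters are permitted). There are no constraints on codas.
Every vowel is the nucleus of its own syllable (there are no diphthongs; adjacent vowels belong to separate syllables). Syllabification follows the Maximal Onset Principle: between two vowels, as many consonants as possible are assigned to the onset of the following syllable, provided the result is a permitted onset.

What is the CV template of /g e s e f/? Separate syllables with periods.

Nuclei (vowels): e, e → 2 syllables.
σ1/σ2 boundary: just /s/ — single C goes to the following onset.
Syllabification: ge.sef.
Mapping each syllable to C/V: /ge/ → CV, /sef/ → CVC.

CV.CVC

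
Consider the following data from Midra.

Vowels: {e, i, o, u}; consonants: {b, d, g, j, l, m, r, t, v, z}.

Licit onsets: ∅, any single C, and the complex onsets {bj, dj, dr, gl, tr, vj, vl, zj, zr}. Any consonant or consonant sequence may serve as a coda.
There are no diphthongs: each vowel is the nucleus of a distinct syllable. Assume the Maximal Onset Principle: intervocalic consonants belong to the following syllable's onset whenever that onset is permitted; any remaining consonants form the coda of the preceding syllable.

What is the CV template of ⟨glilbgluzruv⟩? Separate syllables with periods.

Nuclei (vowels): i, u, u → 3 syllables.
/i…u/ gap (V1→V2): /lbgl/ splits as /lb/ + /gl/ (/gl/ is the longest suffix that is a licit onset).
/u…u/ gap (V2→V3): /zr/ — entire cluster is a permitted onset → onset /zr/, coda ∅.
Syllabification: glilb.glu.zruv.
Mapping each syllable to C/V: /glilb/ → CCVCC, /glu/ → CCV, /zruv/ → CCVC.

CCVCC.CCV.CCVC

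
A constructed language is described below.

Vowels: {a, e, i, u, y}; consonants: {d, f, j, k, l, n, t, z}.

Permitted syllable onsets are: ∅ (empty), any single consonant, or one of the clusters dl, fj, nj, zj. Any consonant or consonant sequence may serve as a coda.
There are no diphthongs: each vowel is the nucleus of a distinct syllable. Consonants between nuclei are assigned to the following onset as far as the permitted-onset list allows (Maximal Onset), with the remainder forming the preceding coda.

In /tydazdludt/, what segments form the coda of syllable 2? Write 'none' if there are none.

z

The vowels are y, a, u — 3 nuclei, so 3 syllables.
Between /y/ (V1) and /a/ (V2): /d/ is a single consonant, so it becomes the next onset.
Between /a/ (V2) and /u/ (V3): cluster /zdl/ — the longest permitted-onset suffix is /dl/; onset = /dl/, preceding coda = /z/.
So the parse is ty.daz.dludt.
Syllable 2 is /daz/: onset /d/, nucleus /a/, coda /z/.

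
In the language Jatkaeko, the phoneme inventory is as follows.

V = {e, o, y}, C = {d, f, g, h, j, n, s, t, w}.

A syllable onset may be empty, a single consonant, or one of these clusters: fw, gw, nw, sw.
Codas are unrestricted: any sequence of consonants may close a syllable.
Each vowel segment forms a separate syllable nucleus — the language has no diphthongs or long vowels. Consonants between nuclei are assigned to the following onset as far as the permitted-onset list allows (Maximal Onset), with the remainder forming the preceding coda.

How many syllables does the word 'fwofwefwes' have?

Nuclei (vowels): o, e, e → 3 syllables.

3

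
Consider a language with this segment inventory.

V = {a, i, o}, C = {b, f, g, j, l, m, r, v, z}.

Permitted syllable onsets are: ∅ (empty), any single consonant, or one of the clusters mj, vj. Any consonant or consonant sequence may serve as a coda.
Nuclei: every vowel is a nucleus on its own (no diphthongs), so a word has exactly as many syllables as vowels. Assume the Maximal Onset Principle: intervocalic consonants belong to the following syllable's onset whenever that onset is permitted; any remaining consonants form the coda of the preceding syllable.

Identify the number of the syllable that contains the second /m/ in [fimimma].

2

The vowels are i, i, a — 3 nuclei, so 3 syllables.
V1 /i/ – V2 /i/: /m/ → onset of the next syllable (single consonants are always licit onsets).
V2 /i/ – V3 /a/: cluster /mm/ — the longest permitted-onset suffix is /m/; onset = /m/, preceding coda = /m/.
Syllabification: fi.mim.ma.
The second /m/ is in the coda of syllable 2 (/mim/).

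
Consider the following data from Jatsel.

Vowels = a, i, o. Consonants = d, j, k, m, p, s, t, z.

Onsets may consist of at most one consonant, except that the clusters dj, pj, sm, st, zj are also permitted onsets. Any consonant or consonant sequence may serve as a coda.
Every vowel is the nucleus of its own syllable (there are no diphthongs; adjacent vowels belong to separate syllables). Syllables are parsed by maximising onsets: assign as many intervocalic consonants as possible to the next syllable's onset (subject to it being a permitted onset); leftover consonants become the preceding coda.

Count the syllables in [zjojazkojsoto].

5

The vowels are o, a, o, o, o — 5 nuclei, so 5 syllables.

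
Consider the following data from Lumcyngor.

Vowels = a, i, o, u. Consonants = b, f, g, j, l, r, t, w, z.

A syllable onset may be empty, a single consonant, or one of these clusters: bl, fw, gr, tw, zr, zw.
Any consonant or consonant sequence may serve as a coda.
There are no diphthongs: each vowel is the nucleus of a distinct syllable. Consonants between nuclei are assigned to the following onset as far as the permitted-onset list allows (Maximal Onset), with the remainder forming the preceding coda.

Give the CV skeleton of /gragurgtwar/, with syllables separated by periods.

CCV.CVCC.CCVC

Vowels present: a, u, a; each is a nucleus, giving 3 syllables.
Between /a/ (V1) and /u/ (V2): /g/ → onset of the next syllable (single consonants are always licit onsets).
Between /u/ (V2) and /a/ (V3): /rgtw/ splits as /rg/ + /tw/ (/tw/ is the longest suffix that is a licit onset).
So the parse is gra.gurg.twar.
Mapping each syllable to C/V: /gra/ → CCV, /gurg/ → CVCC, /twar/ → CCVC.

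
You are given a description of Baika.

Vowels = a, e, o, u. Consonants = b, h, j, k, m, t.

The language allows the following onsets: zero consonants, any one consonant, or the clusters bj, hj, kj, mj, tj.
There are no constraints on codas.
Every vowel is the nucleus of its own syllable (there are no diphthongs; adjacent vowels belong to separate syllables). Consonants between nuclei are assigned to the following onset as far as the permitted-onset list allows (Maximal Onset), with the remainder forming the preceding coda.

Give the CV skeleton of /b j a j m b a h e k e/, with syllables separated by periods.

Nuclei (vowels): a, a, e, e → 4 syllables.
σ1/σ2 boundary: /jmb/ splits as /jm/ + /b/ (/b/ is the longest suffix that is a licit onset).
σ2/σ3 boundary: just /h/ — single C goes to the following onset.
σ3/σ4 boundary: /k/ → onset of the next syllable (single consonants are always licit onsets).
So the parse is bjajm.ba.he.ke.
Mapping each syllable to C/V: /bjajm/ → CCVCC, /ba/ → CV, /he/ → CV, /ke/ → CV.

CCVCC.CV.CV.CV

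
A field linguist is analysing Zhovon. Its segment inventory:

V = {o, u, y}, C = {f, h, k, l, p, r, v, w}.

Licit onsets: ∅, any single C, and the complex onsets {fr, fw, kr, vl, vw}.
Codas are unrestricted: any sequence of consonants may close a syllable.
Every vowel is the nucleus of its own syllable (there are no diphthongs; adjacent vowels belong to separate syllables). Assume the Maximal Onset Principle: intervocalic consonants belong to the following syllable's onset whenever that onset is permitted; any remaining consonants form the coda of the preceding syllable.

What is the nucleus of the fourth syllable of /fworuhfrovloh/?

Vowels present: o, u, o, o; each is a nucleus, giving 4 syllables.
The fourth nucleus (vowel 4 from the left) is /o/.

o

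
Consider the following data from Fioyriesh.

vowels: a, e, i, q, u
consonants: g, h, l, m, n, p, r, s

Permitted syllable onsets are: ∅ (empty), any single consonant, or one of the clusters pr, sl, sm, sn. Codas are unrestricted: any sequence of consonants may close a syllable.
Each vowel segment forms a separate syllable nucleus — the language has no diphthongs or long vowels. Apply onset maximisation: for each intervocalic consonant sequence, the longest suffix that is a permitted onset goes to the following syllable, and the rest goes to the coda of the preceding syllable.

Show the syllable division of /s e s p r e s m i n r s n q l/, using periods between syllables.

The vowels are e, e, i, q — 4 nuclei, so 4 syllables.
Between /e/ (V1) and /e/ (V2): /spr/; trying suffixes from longest down, /pr/ is the first permitted one, so coda /s/ | onset /pr/.
Between /e/ (V2) and /i/ (V3): /sm/ is a licit onset in full, so it all attaches to the next syllable.
Between /i/ (V3) and /q/ (V4): /nrsn/ splits as /nr/ + /sn/ (/sn/ is the longest suffix that is a licit onset).

ses.pre.sminr.snql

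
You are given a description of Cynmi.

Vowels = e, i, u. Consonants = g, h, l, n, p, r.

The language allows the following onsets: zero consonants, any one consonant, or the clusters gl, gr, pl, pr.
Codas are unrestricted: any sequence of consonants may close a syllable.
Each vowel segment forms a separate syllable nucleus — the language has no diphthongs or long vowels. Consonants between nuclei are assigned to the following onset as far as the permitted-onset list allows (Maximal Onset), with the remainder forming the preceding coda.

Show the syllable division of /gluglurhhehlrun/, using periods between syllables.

glu.glurh.hehl.run

Nuclei (vowels): u, u, e, u → 4 syllables.
/u…u/ gap (V1→V2): /gl/ is a licit onset in full, so it all attaches to the next syllable.
/u…e/ gap (V2→V3): /rhh/ splits as /rh/ + /h/ (/h/ is the longest suffix that is a licit onset).
/e…u/ gap (V3→V4): cluster /hlr/ — the longest permitted-onset suffix is /r/; onset = /r/, preceding coda = /hl/.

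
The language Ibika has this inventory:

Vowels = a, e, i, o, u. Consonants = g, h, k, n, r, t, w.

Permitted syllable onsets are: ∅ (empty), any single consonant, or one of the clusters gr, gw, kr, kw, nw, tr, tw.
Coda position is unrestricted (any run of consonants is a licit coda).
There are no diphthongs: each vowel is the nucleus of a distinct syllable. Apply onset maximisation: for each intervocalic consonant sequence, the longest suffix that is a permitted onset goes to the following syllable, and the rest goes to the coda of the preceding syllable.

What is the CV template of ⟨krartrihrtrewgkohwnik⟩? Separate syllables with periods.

The vowels are a, i, e, o, i — 5 nuclei, so 5 syllables.
V1 /a/ – V2 /i/: /rtr/; trying suffixes from longest down, /tr/ is the first permitted one, so coda /r/ | onset /tr/.
V2 /i/ – V3 /e/: /hrtr/; trying suffixes from longest down, /tr/ is the first permitted one, so coda /hr/ | onset /tr/.
V3 /e/ – V4 /o/: /wgk/; trying suffixes from longest down, /k/ is the first permitted one, so coda /wg/ | onset /k/.
V4 /o/ – V5 /i/: /hwn/; trying suffixes from longest down, /n/ is the first permitted one, so coda /hw/ | onset /n/.
Result: krar.trihr.trewg.kohw.nik.
Mapping each syllable to C/V: /krar/ → CCVC, /trihr/ → CCVCC, /trewg/ → CCVCC, /kohw/ → CVCC, /nik/ → CVC.

CCVC.CCVCC.CCVCC.CVCC.CVC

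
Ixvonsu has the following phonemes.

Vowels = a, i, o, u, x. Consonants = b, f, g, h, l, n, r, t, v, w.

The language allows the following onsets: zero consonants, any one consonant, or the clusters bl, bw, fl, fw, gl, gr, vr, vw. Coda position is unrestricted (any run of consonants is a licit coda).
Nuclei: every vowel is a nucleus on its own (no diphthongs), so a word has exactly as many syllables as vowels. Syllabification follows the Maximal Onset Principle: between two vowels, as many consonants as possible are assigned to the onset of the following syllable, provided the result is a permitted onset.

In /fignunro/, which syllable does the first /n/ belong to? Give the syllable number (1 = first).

2

Vowels present: i, u, o; each is a nucleus, giving 3 syllables.
V1 /i/ – V2 /u/: /gn/; trying suffixes from longest down, /n/ is the first permitted one, so coda /g/ | onset /n/.
V2 /u/ – V3 /o/: /nr/; trying suffixes from longest down, /r/ is the first permitted one, so coda /n/ | onset /r/.
Putting it together: fig.nun.ro.
The first /n/ is in the onset of syllable 2 (/nun/).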